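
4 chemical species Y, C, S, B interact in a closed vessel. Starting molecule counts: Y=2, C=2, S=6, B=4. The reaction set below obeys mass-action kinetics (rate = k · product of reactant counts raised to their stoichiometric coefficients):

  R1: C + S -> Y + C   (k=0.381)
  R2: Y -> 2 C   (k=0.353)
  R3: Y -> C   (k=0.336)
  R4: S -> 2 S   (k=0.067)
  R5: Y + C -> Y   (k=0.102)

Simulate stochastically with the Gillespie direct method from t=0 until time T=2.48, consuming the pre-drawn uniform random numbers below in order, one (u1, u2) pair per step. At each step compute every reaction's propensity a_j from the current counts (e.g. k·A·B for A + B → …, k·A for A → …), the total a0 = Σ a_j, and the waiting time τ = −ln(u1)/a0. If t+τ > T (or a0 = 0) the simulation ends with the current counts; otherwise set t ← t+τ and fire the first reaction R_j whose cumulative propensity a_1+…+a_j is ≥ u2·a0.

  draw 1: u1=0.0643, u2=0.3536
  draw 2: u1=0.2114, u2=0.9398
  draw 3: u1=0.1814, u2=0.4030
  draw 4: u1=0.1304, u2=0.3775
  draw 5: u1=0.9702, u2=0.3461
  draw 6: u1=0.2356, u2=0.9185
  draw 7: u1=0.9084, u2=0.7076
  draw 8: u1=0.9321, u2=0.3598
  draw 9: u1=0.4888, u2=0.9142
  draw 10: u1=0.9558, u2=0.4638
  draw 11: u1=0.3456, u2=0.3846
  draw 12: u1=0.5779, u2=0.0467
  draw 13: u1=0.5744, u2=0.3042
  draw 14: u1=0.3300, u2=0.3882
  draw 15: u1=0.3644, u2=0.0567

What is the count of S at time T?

t=0.000: Y=2 C=2 S=6 B=4
Draw 1: a1=4.572, a2=0.706, a3=0.672, a4=0.402, a5=0.408, a0=6.760; τ=−ln(0.0643)/6.760=0.406 → t=0.406; u2·a0=0.3536·6.760=2.390 ≤ a1=4.572 → R1 fires; Y=3 C=2 S=5 B=4
Draw 2: a1=3.810, a2=1.059, a3=1.008, a4=0.335, a5=0.612, a0=6.824; τ=−ln(0.2114)/6.824=0.228 → t=0.634; u2·a0=0.9398·6.824=6.413; a1+…+a4=6.212 < 6.413 ≤ a1+…+a5=6.824 → R5 fires; Y=3 C=1 S=5 B=4
Draw 3: a1=1.905, a2=1.059, a3=1.008, a4=0.335, a5=0.306, a0=4.613; τ=−ln(0.1814)/4.613=0.370 → t=1.004; u2·a0=0.4030·4.613=1.859 ≤ a1=1.905 → R1 fires; Y=4 C=1 S=4 B=4
Draw 4: a1=1.524, a2=1.412, a3=1.344, a4=0.268, a5=0.408, a0=4.956; τ=−ln(0.1304)/4.956=0.411 → t=1.415; u2·a0=0.3775·4.956=1.871; a1=1.524 < 1.871 ≤ a1+a2=2.936 → R2 fires; Y=3 C=3 S=4 B=4
Draw 5: a1=4.572, a2=1.059, a3=1.008, a4=0.268, a5=0.918, a0=7.825; τ=−ln(0.9702)/7.825=0.004 → t=1.419; u2·a0=0.3461·7.825=2.708 ≤ a1=4.572 → R1 fires; Y=4 C=3 S=3 B=4
Draw 6: a1=3.429, a2=1.412, a3=1.344, a4=0.201, a5=1.224, a0=7.610; τ=−ln(0.2356)/7.610=0.190 → t=1.609; u2·a0=0.9185·7.610=6.990; a1+…+a4=6.386 < 6.990 ≤ a1+…+a5=7.610 → R5 fires; Y=4 C=2 S=3 B=4
Draw 7: a1=2.286, a2=1.412, a3=1.344, a4=0.201, a5=0.816, a0=6.059; τ=−ln(0.9084)/6.059=0.016 → t=1.624; u2·a0=0.7076·6.059=4.287; a1+a2=3.698 < 4.287 ≤ a1+…+a3=5.042 → R3 fires; Y=3 C=3 S=3 B=4
Draw 8: a1=3.429, a2=1.059, a3=1.008, a4=0.201, a5=0.918, a0=6.615; τ=−ln(0.9321)/6.615=0.011 → t=1.635; u2·a0=0.3598·6.615=2.380 ≤ a1=3.429 → R1 fires; Y=4 C=3 S=2 B=4
Draw 9: a1=2.286, a2=1.412, a3=1.344, a4=0.134, a5=1.224, a0=6.400; τ=−ln(0.4888)/6.400=0.112 → t=1.747; u2·a0=0.9142·6.400=5.851; a1+…+a4=5.176 < 5.851 ≤ a1+…+a5=6.400 → R5 fires; Y=4 C=2 S=2 B=4
Draw 10: a1=1.524, a2=1.412, a3=1.344, a4=0.134, a5=0.816, a0=5.230; τ=−ln(0.9558)/5.230=0.009 → t=1.756; u2·a0=0.4638·5.230=2.426; a1=1.524 < 2.426 ≤ a1+a2=2.936 → R2 fires; Y=3 C=4 S=2 B=4
Draw 11: a1=3.048, a2=1.059, a3=1.008, a4=0.134, a5=1.224, a0=6.473; τ=−ln(0.3456)/6.473=0.164 → t=1.920; u2·a0=0.3846·6.473=2.490 ≤ a1=3.048 → R1 fires; Y=4 C=4 S=1 B=4
Draw 12: a1=1.524, a2=1.412, a3=1.344, a4=0.067, a5=1.632, a0=5.979; τ=−ln(0.5779)/5.979=0.092 → t=2.011; u2·a0=0.0467·5.979=0.279 ≤ a1=1.524 → R1 fires; Y=5 C=4 S=0 B=4
Draw 13: a1=0.000, a2=1.765, a3=1.680, a4=0.000, a5=2.040, a0=5.485; τ=−ln(0.5744)/5.485=0.101 → t=2.113; u2·a0=0.3042·5.485=1.669; a1=0.000 < 1.669 ≤ a1+a2=1.765 → R2 fires; Y=4 C=6 S=0 B=4
Draw 14: a1=0.000, a2=1.412, a3=1.344, a4=0.000, a5=2.448, a0=5.204; τ=−ln(0.3300)/5.204=0.213 → t=2.326; u2·a0=0.3882·5.204=2.020; a1+a2=1.412 < 2.020 ≤ a1+…+a3=2.756 → R3 fires; Y=3 C=7 S=0 B=4
Draw 15: a1=0.000, a2=1.059, a3=1.008, a4=0.000, a5=2.142, a0=4.209; τ=−ln(0.3644)/4.209=0.240 → t=2.565 > T=2.48: stop.
Read off S at T=2.48: 0

S at T = 0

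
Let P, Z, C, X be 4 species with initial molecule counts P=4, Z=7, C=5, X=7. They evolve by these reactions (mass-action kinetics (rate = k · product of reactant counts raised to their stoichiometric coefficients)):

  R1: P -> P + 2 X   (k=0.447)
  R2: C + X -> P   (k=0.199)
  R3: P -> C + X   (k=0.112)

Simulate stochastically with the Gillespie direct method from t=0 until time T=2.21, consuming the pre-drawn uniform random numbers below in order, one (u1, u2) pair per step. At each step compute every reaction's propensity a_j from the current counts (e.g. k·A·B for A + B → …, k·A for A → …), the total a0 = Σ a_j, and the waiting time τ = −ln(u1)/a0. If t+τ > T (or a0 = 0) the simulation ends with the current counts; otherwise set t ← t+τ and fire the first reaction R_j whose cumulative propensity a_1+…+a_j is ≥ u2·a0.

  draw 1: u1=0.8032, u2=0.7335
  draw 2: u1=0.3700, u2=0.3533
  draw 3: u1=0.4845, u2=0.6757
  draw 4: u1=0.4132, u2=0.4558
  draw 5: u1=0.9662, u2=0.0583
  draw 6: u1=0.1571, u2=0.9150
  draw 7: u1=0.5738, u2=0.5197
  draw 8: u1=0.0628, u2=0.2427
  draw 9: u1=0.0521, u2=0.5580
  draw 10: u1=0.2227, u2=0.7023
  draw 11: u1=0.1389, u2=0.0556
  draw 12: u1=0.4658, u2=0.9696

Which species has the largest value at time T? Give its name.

Dominant species at T: X

t=0.000: P=4 Z=7 C=5 X=7
Draw 1: a1=1.788, a2=6.965, a3=0.448, a0=9.201; τ=−ln(0.8032)/9.201=0.024 → t=0.024; u2·a0=0.7335·9.201=6.749; a1=1.788 < 6.749 ≤ a1+a2=8.753 → R2 fires; P=5 Z=7 C=4 X=6
Draw 2: a1=2.235, a2=4.776, a3=0.560, a0=7.571; τ=−ln(0.3700)/7.571=0.131 → t=0.155; u2·a0=0.3533·7.571=2.675; a1=2.235 < 2.675 ≤ a1+a2=7.011 → R2 fires; P=6 Z=7 C=3 X=5
Draw 3: a1=2.682, a2=2.985, a3=0.672, a0=6.339; τ=−ln(0.4845)/6.339=0.114 → t=0.269; u2·a0=0.6757·6.339=4.283; a1=2.682 < 4.283 ≤ a1+a2=5.667 → R2 fires; P=7 Z=7 C=2 X=4
Draw 4: a1=3.129, a2=1.592, a3=0.784, a0=5.505; τ=−ln(0.4132)/5.505=0.161 → t=0.430; u2·a0=0.4558·5.505=2.509 ≤ a1=3.129 → R1 fires; P=7 Z=7 C=2 X=6
Draw 5: a1=3.129, a2=2.388, a3=0.784, a0=6.301; τ=−ln(0.9662)/6.301=0.005 → t=0.435; u2·a0=0.0583·6.301=0.367 ≤ a1=3.129 → R1 fires; P=7 Z=7 C=2 X=8
Draw 6: a1=3.129, a2=3.184, a3=0.784, a0=7.097; τ=−ln(0.1571)/7.097=0.261 → t=0.696; u2·a0=0.9150·7.097=6.494; a1+a2=6.313 < 6.494 ≤ a1+…+a3=7.097 → R3 fires; P=6 Z=7 C=3 X=9
Draw 7: a1=2.682, a2=5.373, a3=0.672, a0=8.727; τ=−ln(0.5738)/8.727=0.064 → t=0.760; u2·a0=0.5197·8.727=4.535; a1=2.682 < 4.535 ≤ a1+a2=8.055 → R2 fires; P=7 Z=7 C=2 X=8
Draw 8: a1=3.129, a2=3.184, a3=0.784, a0=7.097; τ=−ln(0.0628)/7.097=0.390 → t=1.150; u2·a0=0.2427·7.097=1.722 ≤ a1=3.129 → R1 fires; P=7 Z=7 C=2 X=10
Draw 9: a1=3.129, a2=3.980, a3=0.784, a0=7.893; τ=−ln(0.0521)/7.893=0.374 → t=1.524; u2·a0=0.5580·7.893=4.404; a1=3.129 < 4.404 ≤ a1+a2=7.109 → R2 fires; P=8 Z=7 C=1 X=9
Draw 10: a1=3.576, a2=1.791, a3=0.896, a0=6.263; τ=−ln(0.2227)/6.263=0.240 → t=1.764; u2·a0=0.7023·6.263=4.399; a1=3.576 < 4.399 ≤ a1+a2=5.367 → R2 fires; P=9 Z=7 C=0 X=8
Draw 11: a1=4.023, a2=0.000, a3=1.008, a0=5.031; τ=−ln(0.1389)/5.031=0.392 → t=2.156; u2·a0=0.0556·5.031=0.280 ≤ a1=4.023 → R1 fires; P=9 Z=7 C=0 X=10
Draw 12: a1=4.023, a2=0.000, a3=1.008, a0=5.031; τ=−ln(0.4658)/5.031=0.152 → t=2.308 > T=2.21: stop.
At T=2.21: P=9 Z=7 C=0 X=10; the largest is X.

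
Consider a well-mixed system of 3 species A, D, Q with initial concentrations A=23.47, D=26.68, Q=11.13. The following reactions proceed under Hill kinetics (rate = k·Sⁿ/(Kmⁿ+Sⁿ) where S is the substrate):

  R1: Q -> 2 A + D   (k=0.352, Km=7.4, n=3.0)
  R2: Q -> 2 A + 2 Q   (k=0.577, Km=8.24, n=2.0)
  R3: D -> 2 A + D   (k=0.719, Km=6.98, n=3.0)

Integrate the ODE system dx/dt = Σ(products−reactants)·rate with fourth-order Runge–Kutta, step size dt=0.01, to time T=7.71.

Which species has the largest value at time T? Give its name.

Dominant species at T: A

RK4 with dt=0.01: 771 steps to T=7.71. Trajectory (selected grid times):
t=0.00: A=23.47 D=26.68 Q=11.13
t=0.86: A=25.80 D=26.91 Q=11.22
t=1.71: A=28.10 D=27.15 Q=11.30
t=2.57: A=30.44 D=27.38 Q=11.39
t=3.43: A=32.79 D=27.62 Q=11.48
t=4.28: A=35.12 D=27.86 Q=11.57
t=5.14: A=37.47 D=28.10 Q=11.66
t=6.00: A=39.84 D=28.34 Q=11.75
t=6.85: A=42.18 D=28.58 Q=11.84
t=7.71: A=44.56 D=28.83 Q=11.93
At T=7.71: A=44.56 D=28.83 Q=11.93; the largest is A.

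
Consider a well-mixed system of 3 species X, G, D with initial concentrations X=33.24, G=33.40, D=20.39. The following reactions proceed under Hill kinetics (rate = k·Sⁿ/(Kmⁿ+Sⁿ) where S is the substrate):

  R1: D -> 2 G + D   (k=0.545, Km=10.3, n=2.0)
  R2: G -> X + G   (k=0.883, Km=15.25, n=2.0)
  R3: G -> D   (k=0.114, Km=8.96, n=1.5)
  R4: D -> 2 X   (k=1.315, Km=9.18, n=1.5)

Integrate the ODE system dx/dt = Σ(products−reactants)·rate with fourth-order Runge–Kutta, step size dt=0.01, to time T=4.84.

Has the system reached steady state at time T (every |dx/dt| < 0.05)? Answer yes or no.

RK4 with dt=0.01: 484 steps to T=4.84. Trajectory (selected grid times):
t=0.00: X=33.24 G=33.40 D=20.39
t=0.54: X=34.72 G=33.81 D=19.90
t=1.08: X=36.20 G=34.22 D=19.42
t=1.61: X=37.63 G=34.62 D=18.95
t=2.15: X=39.09 G=35.01 D=18.47
t=2.69: X=40.54 G=35.40 D=18.00
t=3.23: X=41.98 G=35.79 D=17.54
t=3.76: X=43.38 G=36.16 D=17.09
t=4.30: X=44.80 G=36.54 D=16.64
t=4.84: X=46.21 G=36.90 D=16.19
Rates at T: R1=0.3880, R2=0.7542, R3=0.1018, R4=0.9216
dx/dt at T (Σ net stoichiometry × rate): X=+2.5975, G=+0.6742, D=-0.8198
Largest |dx/dt| is |+2.5975| (X) ≥ 0.05 → not steady.

Steady state at T: no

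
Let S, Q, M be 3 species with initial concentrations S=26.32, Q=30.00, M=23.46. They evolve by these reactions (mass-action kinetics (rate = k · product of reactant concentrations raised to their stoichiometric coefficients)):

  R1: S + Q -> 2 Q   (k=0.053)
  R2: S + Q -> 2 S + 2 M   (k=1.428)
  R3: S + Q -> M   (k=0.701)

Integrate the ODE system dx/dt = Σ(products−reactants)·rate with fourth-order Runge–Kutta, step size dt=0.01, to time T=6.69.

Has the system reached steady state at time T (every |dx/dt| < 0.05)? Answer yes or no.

Steady state at T: yes

RK4 with dt=0.01: 669 steps to T=6.69. Trajectory (selected grid times):
t=0.00: S=26.32 Q=30.00 M=23.46
t=0.74: S=36.06 Q=0.00 M=74.86
t=1.49: S=36.06 Q=0.00 M=74.86
t=2.23: S=36.06 Q=0.00 M=74.86
t=2.97: S=36.06 Q=0.00 M=74.86
t=3.72: S=36.06 Q=0.00 M=74.86
t=4.46: S=36.06 Q=0.00 M=74.86
t=5.20: S=36.06 Q=0.00 M=74.86
t=5.95: S=36.06 Q=0.00 M=74.86
t=6.69: S=36.06 Q=0.00 M=74.86
Rates at T: R1=0.0000, R2=0.0000, R3=0.0000
dx/dt at T (Σ net stoichiometry × rate): S=+0.0000, Q=-0.0000, M=+0.0000
Largest |dx/dt| is |+0.0000| (M) < 0.05 → steady.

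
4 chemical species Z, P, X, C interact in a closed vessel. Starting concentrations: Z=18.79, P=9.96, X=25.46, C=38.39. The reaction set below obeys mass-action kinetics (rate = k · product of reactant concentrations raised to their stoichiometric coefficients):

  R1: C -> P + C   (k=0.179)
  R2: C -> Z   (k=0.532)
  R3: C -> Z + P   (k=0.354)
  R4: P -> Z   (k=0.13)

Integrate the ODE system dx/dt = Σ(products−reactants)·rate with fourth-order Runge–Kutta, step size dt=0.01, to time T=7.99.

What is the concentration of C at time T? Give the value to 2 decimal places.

C at T = 0.03

RK4 with dt=0.01: 799 steps to T=7.99. Trajectory (selected grid times):
t=0.00: Z=18.79 P=9.96 X=25.46 C=38.39
t=0.89: Z=41.61 P=20.68 X=25.46 C=17.45
t=1.78: Z=53.75 P=23.79 X=25.46 C=7.93
t=2.66: Z=60.77 P=23.64 X=25.46 C=3.64
t=3.55: Z=65.41 P=22.17 X=25.46 C=1.65
t=4.44: Z=68.77 P=20.26 X=25.46 C=0.75
t=5.33: Z=71.41 P=18.28 X=25.46 C=0.34
t=6.21: Z=73.58 P=16.41 X=25.46 C=0.16
t=7.10: Z=75.46 P=14.66 X=25.46 C=0.07
t=7.99: Z=77.10 P=13.08 X=25.46 C=0.03
Read off C at T=7.99: 0.03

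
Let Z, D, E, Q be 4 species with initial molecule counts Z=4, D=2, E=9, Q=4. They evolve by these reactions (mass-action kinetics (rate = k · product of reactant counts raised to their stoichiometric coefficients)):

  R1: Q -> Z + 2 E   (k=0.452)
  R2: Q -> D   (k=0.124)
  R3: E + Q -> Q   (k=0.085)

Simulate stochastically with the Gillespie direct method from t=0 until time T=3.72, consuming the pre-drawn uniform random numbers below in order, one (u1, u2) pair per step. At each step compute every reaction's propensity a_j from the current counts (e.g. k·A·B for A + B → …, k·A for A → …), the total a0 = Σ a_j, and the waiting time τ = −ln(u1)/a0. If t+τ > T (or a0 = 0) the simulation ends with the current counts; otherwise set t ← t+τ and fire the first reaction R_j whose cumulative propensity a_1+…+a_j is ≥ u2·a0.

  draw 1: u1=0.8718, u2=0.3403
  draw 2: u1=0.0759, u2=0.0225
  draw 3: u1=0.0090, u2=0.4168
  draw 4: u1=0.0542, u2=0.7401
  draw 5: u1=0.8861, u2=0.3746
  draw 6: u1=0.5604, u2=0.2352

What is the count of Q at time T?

t=0.000: Z=4 D=2 E=9 Q=4
Draw 1: a1=1.808, a2=0.496, a3=3.060, a0=5.364; τ=−ln(0.8718)/5.364=0.026 → t=0.026; u2·a0=0.3403·5.364=1.825; a1=1.808 < 1.825 ≤ a1+a2=2.304 → R2 fires; Z=4 D=3 E=9 Q=3
Draw 2: a1=1.356, a2=0.372, a3=2.295, a0=4.023; τ=−ln(0.0759)/4.023=0.641 → t=0.666; u2·a0=0.0225·4.023=0.091 ≤ a1=1.356 → R1 fires; Z=5 D=3 E=11 Q=2
Draw 3: a1=0.904, a2=0.248, a3=1.870, a0=3.022; τ=−ln(0.0090)/3.022=1.559 → t=2.225; u2·a0=0.4168·3.022=1.260; a1+a2=1.152 < 1.260 ≤ a1+…+a3=3.022 → R3 fires; Z=5 D=3 E=10 Q=2
Draw 4: a1=0.904, a2=0.248, a3=1.700, a0=2.852; τ=−ln(0.0542)/2.852=1.022 → t=3.247; u2·a0=0.7401·2.852=2.111; a1+a2=1.152 < 2.111 ≤ a1+…+a3=2.852 → R3 fires; Z=5 D=3 E=9 Q=2
Draw 5: a1=0.904, a2=0.248, a3=1.530, a0=2.682; τ=−ln(0.8861)/2.682=0.045 → t=3.292; u2·a0=0.3746·2.682=1.005; a1=0.904 < 1.005 ≤ a1+a2=1.152 → R2 fires; Z=5 D=4 E=9 Q=1
Draw 6: a1=0.452, a2=0.124, a3=0.765, a0=1.341; τ=−ln(0.5604)/1.341=0.432 → t=3.724 > T=3.72: stop.
Read off Q at T=3.72: 1

Q at T = 1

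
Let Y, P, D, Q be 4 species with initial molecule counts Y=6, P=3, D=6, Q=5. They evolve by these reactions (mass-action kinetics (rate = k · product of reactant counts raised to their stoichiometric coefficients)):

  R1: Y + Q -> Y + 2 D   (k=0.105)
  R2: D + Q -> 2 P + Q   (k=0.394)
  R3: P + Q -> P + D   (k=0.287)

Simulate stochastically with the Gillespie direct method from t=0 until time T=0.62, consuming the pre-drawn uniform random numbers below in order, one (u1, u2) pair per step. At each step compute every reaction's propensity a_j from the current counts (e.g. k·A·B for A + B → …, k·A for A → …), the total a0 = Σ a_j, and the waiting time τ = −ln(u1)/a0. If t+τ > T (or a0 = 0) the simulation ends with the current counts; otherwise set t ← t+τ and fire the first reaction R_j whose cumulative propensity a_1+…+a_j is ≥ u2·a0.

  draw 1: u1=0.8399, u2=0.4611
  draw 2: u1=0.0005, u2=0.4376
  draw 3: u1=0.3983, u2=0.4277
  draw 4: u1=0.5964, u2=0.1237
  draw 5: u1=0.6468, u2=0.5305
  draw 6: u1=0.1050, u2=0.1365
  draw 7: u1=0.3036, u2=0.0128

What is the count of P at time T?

t=0.000: Y=6 P=3 D=6 Q=5
Draw 1: a1=3.150, a2=11.820, a3=4.305, a0=19.275; τ=−ln(0.8399)/19.275=0.009 → t=0.009; u2·a0=0.4611·19.275=8.888; a1=3.150 < 8.888 ≤ a1+a2=14.970 → R2 fires; Y=6 P=5 D=5 Q=5
Draw 2: a1=3.150, a2=9.850, a3=7.175, a0=20.175; τ=−ln(0.0005)/20.175=0.377 → t=0.386; u2·a0=0.4376·20.175=8.829; a1=3.150 < 8.829 ≤ a1+a2=13.000 → R2 fires; Y=6 P=7 D=4 Q=5
Draw 3: a1=3.150, a2=7.880, a3=10.045, a0=21.075; τ=−ln(0.3983)/21.075=0.044 → t=0.429; u2·a0=0.4277·21.075=9.014; a1=3.150 < 9.014 ≤ a1+a2=11.030 → R2 fires; Y=6 P=9 D=3 Q=5
Draw 4: a1=3.150, a2=5.910, a3=12.915, a0=21.975; τ=−ln(0.5964)/21.975=0.024 → t=0.453; u2·a0=0.1237·21.975=2.718 ≤ a1=3.150 → R1 fires; Y=6 P=9 D=5 Q=4
Draw 5: a1=2.520, a2=7.880, a3=10.332, a0=20.732; τ=−ln(0.6468)/20.732=0.021 → t=0.474; u2·a0=0.5305·20.732=10.998; a1+a2=10.400 < 10.998 ≤ a1+…+a3=20.732 → R3 fires; Y=6 P=9 D=6 Q=3
Draw 6: a1=1.890, a2=7.092, a3=7.749, a0=16.731; τ=−ln(0.1050)/16.731=0.135 → t=0.609; u2·a0=0.1365·16.731=2.284; a1=1.890 < 2.284 ≤ a1+a2=8.982 → R2 fires; Y=6 P=11 D=5 Q=3
Draw 7: a1=1.890, a2=5.910, a3=9.471, a0=17.271; τ=−ln(0.3036)/17.271=0.069 → t=0.678 > T=0.62: stop.
Read off P at T=0.62: 11

P at T = 11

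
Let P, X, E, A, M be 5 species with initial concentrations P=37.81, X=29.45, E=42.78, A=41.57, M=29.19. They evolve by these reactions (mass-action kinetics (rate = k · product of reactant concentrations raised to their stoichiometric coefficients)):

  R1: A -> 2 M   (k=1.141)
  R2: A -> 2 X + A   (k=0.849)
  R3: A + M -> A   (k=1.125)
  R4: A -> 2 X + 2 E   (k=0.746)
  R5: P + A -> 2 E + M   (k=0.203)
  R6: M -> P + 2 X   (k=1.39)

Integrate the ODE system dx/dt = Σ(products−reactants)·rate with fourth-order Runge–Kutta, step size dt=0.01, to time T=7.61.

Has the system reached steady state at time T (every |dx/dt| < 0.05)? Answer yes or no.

Steady state at T: yes

RK4 with dt=0.01: 761 steps to T=7.61. Trajectory (selected grid times):
t=0.00: P=37.81 X=29.45 E=42.78 A=41.57 M=29.19
t=0.85: P=14.69 X=61.76 E=110.61 A=0.45 M=2.78
t=1.69: P=16.47 X=66.15 E=111.29 A=0.01 M=0.97
t=2.54: P=17.14 X=67.51 E=111.30 A=0.00 M=0.30
t=3.38: P=17.35 X=67.93 E=111.30 A=0.00 M=0.09
t=4.23: P=17.41 X=68.06 E=111.30 A=0.00 M=0.03
t=5.07: P=17.43 X=68.10 E=111.30 A=0.00 M=0.01
t=5.92: P=17.44 X=68.11 E=111.30 A=0.00 M=0.00
t=6.76: P=17.44 X=68.11 E=111.30 A=0.00 M=0.00
t=7.61: P=17.44 X=68.11 E=111.30 A=0.00 M=0.00
Rates at T: R1=0.0000, R2=0.0000, R3=0.0000, R4=0.0000, R5=0.0000, R6=0.0004
dx/dt at T (Σ net stoichiometry × rate): P=+0.0004, X=+0.0007, E=+0.0000, A=-0.0000, M=-0.0004
Largest |dx/dt| is |+0.0007| (X) < 0.05 → steady.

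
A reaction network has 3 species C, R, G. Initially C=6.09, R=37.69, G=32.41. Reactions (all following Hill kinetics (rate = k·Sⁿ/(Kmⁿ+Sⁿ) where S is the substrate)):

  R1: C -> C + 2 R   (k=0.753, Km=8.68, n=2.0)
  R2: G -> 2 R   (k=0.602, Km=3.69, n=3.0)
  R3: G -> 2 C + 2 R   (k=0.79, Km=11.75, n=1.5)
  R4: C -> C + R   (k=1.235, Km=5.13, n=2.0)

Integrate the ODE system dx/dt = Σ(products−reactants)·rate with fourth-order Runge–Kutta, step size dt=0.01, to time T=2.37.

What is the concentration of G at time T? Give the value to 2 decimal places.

RK4 with dt=0.01: 237 steps to T=2.37. Trajectory (selected grid times):
t=0.00: C=6.09 R=37.69 G=32.41
t=0.26: C=6.43 R=38.67 G=32.09
t=0.53: C=6.78 R=39.70 G=31.75
t=0.79: C=7.11 R=40.70 G=31.43
t=1.05: C=7.44 R=41.73 G=31.10
t=1.32: C=7.79 R=42.80 G=30.77
t=1.58: C=8.12 R=43.85 G=30.44
t=1.84: C=8.45 R=44.91 G=30.12
t=2.11: C=8.79 R=46.03 G=29.79
t=2.37: C=9.12 R=47.11 G=29.47
Read off G at T=2.37: 29.47

G at T = 29.47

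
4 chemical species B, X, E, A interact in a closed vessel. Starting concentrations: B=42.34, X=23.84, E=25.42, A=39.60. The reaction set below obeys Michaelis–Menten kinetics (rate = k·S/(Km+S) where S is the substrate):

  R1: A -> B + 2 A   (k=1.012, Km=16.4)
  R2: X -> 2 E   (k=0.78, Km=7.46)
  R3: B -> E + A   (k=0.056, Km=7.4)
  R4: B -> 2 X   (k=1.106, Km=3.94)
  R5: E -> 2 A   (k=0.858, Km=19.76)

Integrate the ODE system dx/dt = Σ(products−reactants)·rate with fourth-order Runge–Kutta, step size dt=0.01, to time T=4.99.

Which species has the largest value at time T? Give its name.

RK4 with dt=0.01: 499 steps to T=4.99. Trajectory (selected grid times):
t=0.00: B=42.34 X=23.84 E=25.42 A=39.60
t=0.55: B=42.15 X=24.62 E=25.84 A=40.55
t=1.11: B=41.96 X=25.42 E=26.26 A=41.53
t=1.66: B=41.78 X=26.20 E=26.68 A=42.50
t=2.22: B=41.60 X=26.99 E=27.12 A=43.49
t=2.77: B=41.42 X=27.76 E=27.54 A=44.47
t=3.33: B=41.25 X=28.55 E=27.98 A=45.47
t=3.88: B=41.08 X=29.32 E=28.41 A=46.46
t=4.44: B=40.90 X=30.10 E=28.85 A=47.48
t=4.99: B=40.74 X=30.87 E=29.28 A=48.48
At T=4.99: B=40.74 X=30.87 E=29.28 A=48.48; the largest is A.

Dominant species at T: A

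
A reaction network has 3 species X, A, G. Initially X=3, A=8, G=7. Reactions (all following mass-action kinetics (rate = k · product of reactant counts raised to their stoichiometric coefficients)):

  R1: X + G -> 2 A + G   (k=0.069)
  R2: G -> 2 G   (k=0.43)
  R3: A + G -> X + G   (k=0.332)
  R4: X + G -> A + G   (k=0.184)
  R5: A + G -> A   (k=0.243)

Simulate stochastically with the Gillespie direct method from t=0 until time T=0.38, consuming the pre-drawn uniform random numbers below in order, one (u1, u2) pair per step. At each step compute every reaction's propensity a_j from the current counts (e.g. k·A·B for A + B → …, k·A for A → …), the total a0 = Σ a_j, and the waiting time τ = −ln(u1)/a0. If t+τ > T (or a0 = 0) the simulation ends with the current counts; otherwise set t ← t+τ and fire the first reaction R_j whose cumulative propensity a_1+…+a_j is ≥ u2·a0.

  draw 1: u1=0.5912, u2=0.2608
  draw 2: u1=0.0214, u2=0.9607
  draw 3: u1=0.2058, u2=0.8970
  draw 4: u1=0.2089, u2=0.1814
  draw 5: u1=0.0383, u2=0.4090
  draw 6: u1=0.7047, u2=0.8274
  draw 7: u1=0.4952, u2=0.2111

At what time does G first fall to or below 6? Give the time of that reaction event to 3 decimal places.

Threshold first reached at t = 0.113

t=0.000: X=3 A=8 G=7
Draw 1: a1=1.449, a2=3.010, a3=18.592, a4=3.864, a5=13.608, a0=40.523; τ=−ln(0.5912)/40.523=0.013 → t=0.013; u2·a0=0.2608·40.523=10.568; a1+a2=4.459 < 10.568 ≤ a1+…+a3=23.051 → R3 fires; X=4 A=7 G=7
Draw 2: a1=1.932, a2=3.010, a3=16.268, a4=5.152, a5=11.907, a0=38.269; τ=−ln(0.0214)/38.269=0.100 → t=0.113; u2·a0=0.9607·38.269=36.765; a1+…+a4=26.362 < 36.765 ≤ a1+…+a5=38.269 → R5 fires; X=4 A=7 G=6
Draw 3: a1=1.656, a2=2.580, a3=13.944, a4=4.416, a5=10.206, a0=32.802; τ=−ln(0.2058)/32.802=0.048 → t=0.162; u2·a0=0.8970·32.802=29.423; a1+…+a4=22.596 < 29.423 ≤ a1+…+a5=32.802 → R5 fires; X=4 A=7 G=5
Draw 4: a1=1.380, a2=2.150, a3=11.620, a4=3.680, a5=8.505, a0=27.335; τ=−ln(0.2089)/27.335=0.057 → t=0.219; u2·a0=0.1814·27.335=4.959; a1+a2=3.530 < 4.959 ≤ a1+…+a3=15.150 → R3 fires; X=5 A=6 G=5
Draw 5: a1=1.725, a2=2.150, a3=9.960, a4=4.600, a5=7.290, a0=25.725; τ=−ln(0.0383)/25.725=0.127 → t=0.346; u2·a0=0.4090·25.725=10.522; a1+a2=3.875 < 10.522 ≤ a1+…+a3=13.835 → R3 fires; X=6 A=5 G=5
Draw 6: a1=2.070, a2=2.150, a3=8.300, a4=5.520, a5=6.075, a0=24.115; τ=−ln(0.7047)/24.115=0.015 → t=0.360; u2·a0=0.8274·24.115=19.953; a1+…+a4=18.040 < 19.953 ≤ a1+…+a5=24.115 → R5 fires; X=6 A=5 G=4
Draw 7: a1=1.656, a2=1.720, a3=6.640, a4=4.416, a5=4.860, a0=19.292; τ=−ln(0.4952)/19.292=0.036 → t=0.397 > T=0.38: stop.
G first becomes ≤ 6 when it reaches 6 at the event at t=0.113.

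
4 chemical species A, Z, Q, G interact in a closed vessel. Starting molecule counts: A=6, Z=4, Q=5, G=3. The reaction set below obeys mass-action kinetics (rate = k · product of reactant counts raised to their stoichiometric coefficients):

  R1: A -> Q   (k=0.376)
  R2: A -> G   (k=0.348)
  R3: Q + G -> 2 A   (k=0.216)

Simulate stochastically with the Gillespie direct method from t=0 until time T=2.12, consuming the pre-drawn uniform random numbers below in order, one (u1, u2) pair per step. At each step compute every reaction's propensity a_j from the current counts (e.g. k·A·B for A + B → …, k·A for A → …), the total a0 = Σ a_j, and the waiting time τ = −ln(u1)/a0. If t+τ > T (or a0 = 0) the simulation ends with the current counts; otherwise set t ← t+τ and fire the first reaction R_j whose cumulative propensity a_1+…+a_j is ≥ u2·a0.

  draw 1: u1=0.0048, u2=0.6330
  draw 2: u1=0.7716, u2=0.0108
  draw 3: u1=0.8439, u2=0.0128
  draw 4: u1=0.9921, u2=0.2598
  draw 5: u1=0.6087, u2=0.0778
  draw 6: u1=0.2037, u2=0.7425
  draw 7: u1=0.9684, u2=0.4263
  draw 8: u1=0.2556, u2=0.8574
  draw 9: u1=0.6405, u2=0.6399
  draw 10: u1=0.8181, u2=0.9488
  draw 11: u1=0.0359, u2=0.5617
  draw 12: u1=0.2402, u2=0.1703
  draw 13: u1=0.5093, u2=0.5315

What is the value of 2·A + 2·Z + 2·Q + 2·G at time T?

Check how each reaction changes W = 2·A + 2·Z + 2·Q + 2·G (weight of products minus weight of reactants):
R1: A -> Q: (2·1) − (2·1) = 2 − 2 = 0
R2: A -> G: (2·1) − (2·1) = 2 − 2 = 0
R3: Q + G -> 2 A: (2·2) − (2·1 + 2·1) = 4 − 4 = 0
Every reaction leaves W unchanged, so W is conserved and no simulation is needed: W(T) = W(0) = 2·6 + 2·4 + 2·5 + 2·3 = 36

Value at T = 36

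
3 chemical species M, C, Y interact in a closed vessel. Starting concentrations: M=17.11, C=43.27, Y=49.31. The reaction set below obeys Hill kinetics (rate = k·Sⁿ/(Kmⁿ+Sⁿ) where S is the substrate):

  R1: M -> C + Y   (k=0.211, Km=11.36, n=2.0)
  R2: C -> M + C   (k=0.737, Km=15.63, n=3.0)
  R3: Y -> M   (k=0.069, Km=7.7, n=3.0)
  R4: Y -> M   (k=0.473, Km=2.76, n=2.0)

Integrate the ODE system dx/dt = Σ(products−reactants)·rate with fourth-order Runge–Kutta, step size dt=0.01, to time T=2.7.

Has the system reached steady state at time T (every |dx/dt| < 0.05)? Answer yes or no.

Steady state at T: no

RK4 with dt=0.01: 270 steps to T=2.7. Trajectory (selected grid times):
t=0.00: M=17.11 C=43.27 Y=49.31
t=0.30: M=17.44 C=43.31 Y=49.19
t=0.60: M=17.77 C=43.36 Y=49.07
t=0.90: M=18.10 C=43.40 Y=48.96
t=1.20: M=18.42 C=43.45 Y=48.84
t=1.50: M=18.75 C=43.50 Y=48.73
t=1.80: M=19.08 C=43.54 Y=48.61
t=2.10: M=19.40 C=43.59 Y=48.49
t=2.40: M=19.73 C=43.64 Y=48.38
t=2.70: M=20.06 C=43.68 Y=48.27
Rates at T: R1=0.1597, R2=0.7047, R3=0.0687, R4=0.4715
dx/dt at T (Σ net stoichiometry × rate): M=+1.0852, C=+0.1597, Y=-0.3804
Largest |dx/dt| is |+1.0852| (M) ≥ 0.05 → not steady.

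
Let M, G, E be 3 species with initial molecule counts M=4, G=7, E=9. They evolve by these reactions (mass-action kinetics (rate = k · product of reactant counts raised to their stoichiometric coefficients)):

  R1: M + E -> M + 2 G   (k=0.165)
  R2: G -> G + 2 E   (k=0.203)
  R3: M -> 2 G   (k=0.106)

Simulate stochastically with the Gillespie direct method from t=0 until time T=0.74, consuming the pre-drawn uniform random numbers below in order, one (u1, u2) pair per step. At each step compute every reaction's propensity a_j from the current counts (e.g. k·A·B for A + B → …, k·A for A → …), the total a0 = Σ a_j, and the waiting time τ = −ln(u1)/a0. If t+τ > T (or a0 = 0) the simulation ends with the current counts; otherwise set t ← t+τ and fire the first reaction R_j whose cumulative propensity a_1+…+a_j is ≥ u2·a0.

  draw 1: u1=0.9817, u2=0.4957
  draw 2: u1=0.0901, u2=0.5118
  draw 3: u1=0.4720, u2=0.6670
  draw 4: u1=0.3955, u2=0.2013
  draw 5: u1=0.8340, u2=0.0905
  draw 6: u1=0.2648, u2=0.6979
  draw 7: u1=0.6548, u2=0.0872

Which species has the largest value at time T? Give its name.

Dominant species at T: G

t=0.000: M=4 G=7 E=9
Draw 1: a1=5.940, a2=1.421, a3=0.424, a0=7.785; τ=−ln(0.9817)/7.785=0.002 → t=0.002; u2·a0=0.4957·7.785=3.859 ≤ a1=5.940 → R1 fires; M=4 G=9 E=8
Draw 2: a1=5.280, a2=1.827, a3=0.424, a0=7.531; τ=−ln(0.0901)/7.531=0.320 → t=0.322; u2·a0=0.5118·7.531=3.854 ≤ a1=5.280 → R1 fires; M=4 G=11 E=7
Draw 3: a1=4.620, a2=2.233, a3=0.424, a0=7.277; τ=−ln(0.4720)/7.277=0.103 → t=0.425; u2·a0=0.6670·7.277=4.854; a1=4.620 < 4.854 ≤ a1+a2=6.853 → R2 fires; M=4 G=11 E=9
Draw 4: a1=5.940, a2=2.233, a3=0.424, a0=8.597; τ=−ln(0.3955)/8.597=0.108 → t=0.533; u2·a0=0.2013·8.597=1.731 ≤ a1=5.940 → R1 fires; M=4 G=13 E=8
Draw 5: a1=5.280, a2=2.639, a3=0.424, a0=8.343; τ=−ln(0.8340)/8.343=0.022 → t=0.555; u2·a0=0.0905·8.343=0.755 ≤ a1=5.280 → R1 fires; M=4 G=15 E=7
Draw 6: a1=4.620, a2=3.045, a3=0.424, a0=8.089; τ=−ln(0.2648)/8.089=0.164 → t=0.719; u2·a0=0.6979·8.089=5.645; a1=4.620 < 5.645 ≤ a1+a2=7.665 → R2 fires; M=4 G=15 E=9
Draw 7: a1=5.940, a2=3.045, a3=0.424, a0=9.409; τ=−ln(0.6548)/9.409=0.045 → t=0.764 > T=0.74: stop.
At T=0.74: M=4 G=15 E=9; the largest is G.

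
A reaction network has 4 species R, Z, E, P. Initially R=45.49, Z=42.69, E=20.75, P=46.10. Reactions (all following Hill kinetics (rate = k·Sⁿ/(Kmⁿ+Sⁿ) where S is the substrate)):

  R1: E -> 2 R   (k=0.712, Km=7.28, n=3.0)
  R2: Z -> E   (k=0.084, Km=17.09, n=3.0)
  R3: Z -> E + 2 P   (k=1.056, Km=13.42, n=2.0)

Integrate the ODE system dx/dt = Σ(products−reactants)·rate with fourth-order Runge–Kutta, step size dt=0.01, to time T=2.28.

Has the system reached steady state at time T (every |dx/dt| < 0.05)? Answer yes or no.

RK4 with dt=0.01: 228 steps to T=2.28. Trajectory (selected grid times):
t=0.00: R=45.49 Z=42.69 E=20.75 P=46.10
t=0.25: R=45.83 Z=42.43 E=20.84 P=46.58
t=0.51: R=46.19 Z=42.16 E=20.93 P=47.08
t=0.76: R=46.53 Z=41.90 E=21.02 P=47.56
t=1.01: R=46.87 Z=41.64 E=21.11 P=48.04
t=1.27: R=47.23 Z=41.37 E=21.20 P=48.53
t=1.52: R=47.57 Z=41.11 E=21.29 P=49.01
t=1.77: R=47.91 Z=40.86 E=21.37 P=49.49
t=2.03: R=48.27 Z=40.59 E=21.46 P=49.98
t=2.28: R=48.61 Z=40.33 E=21.55 P=50.46
Rates at T: R1=0.6856, R2=0.0781, R3=0.9507
dx/dt at T (Σ net stoichiometry × rate): R=+1.3711, Z=-1.0288, E=+0.3432, P=+1.9015
Largest |dx/dt| is |+1.9015| (P) ≥ 0.05 → not steady.

Steady state at T: no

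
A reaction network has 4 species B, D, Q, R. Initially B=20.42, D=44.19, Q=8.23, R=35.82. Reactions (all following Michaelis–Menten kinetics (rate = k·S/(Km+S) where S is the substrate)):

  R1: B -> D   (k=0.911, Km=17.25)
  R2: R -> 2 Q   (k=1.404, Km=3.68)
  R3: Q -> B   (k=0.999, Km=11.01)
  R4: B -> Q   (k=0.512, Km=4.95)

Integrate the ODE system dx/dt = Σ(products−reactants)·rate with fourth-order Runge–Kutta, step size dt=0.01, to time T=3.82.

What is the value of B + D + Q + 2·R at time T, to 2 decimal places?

Check how each reaction changes W = B + D + Q + 2·R (weight of products minus weight of reactants):
R1: B -> D: (1·1) − (1·1) = 1 − 1 = 0
R2: R -> 2 Q: (1·2) − (2·1) = 2 − 2 = 0
R3: Q -> B: (1·1) − (1·1) = 1 − 1 = 0
R4: B -> Q: (1·1) − (1·1) = 1 − 1 = 0
Every reaction leaves W unchanged, so W is conserved and no simulation is needed: W(T) = W(0) = 20.42 + 44.19 + 8.23 + 2·35.82 = 144.48

Value at T = 144.48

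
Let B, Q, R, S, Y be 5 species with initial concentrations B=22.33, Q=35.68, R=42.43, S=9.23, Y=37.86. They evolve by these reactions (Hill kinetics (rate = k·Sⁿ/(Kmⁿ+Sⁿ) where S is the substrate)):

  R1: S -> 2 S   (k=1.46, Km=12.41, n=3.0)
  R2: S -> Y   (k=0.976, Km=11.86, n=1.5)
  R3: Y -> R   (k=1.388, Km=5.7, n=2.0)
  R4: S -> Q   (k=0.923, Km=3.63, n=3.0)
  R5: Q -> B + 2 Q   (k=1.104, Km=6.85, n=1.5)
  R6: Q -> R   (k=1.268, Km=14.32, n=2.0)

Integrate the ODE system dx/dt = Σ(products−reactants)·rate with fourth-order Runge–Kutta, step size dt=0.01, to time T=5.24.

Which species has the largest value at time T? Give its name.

Dominant species at T: R

RK4 with dt=0.01: 524 steps to T=5.24. Trajectory (selected grid times):
t=0.00: B=22.33 Q=35.68 R=42.43 S=9.23 Y=37.86
t=0.58: B=22.92 Q=36.14 R=43.85 S=8.74 Y=37.30
t=1.16: B=23.51 Q=36.59 R=45.27 S=8.23 Y=36.72
t=1.75: B=24.12 Q=37.04 R=46.72 S=7.71 Y=36.13
t=2.33: B=24.71 Q=37.47 R=48.15 S=7.19 Y=35.53
t=2.91: B=25.30 Q=37.89 R=49.58 S=6.68 Y=34.92
t=3.49: B=25.90 Q=38.30 R=51.00 S=6.16 Y=34.30
t=4.08: B=26.50 Q=38.69 R=52.46 S=5.66 Y=33.65
t=4.66: B=27.10 Q=39.05 R=53.89 S=5.18 Y=33.01
t=5.24: B=27.70 Q=39.38 R=55.32 S=4.72 Y=32.34
At T=5.24: B=27.70 Q=39.38 R=55.32 S=4.72 Y=32.34; the largest is R.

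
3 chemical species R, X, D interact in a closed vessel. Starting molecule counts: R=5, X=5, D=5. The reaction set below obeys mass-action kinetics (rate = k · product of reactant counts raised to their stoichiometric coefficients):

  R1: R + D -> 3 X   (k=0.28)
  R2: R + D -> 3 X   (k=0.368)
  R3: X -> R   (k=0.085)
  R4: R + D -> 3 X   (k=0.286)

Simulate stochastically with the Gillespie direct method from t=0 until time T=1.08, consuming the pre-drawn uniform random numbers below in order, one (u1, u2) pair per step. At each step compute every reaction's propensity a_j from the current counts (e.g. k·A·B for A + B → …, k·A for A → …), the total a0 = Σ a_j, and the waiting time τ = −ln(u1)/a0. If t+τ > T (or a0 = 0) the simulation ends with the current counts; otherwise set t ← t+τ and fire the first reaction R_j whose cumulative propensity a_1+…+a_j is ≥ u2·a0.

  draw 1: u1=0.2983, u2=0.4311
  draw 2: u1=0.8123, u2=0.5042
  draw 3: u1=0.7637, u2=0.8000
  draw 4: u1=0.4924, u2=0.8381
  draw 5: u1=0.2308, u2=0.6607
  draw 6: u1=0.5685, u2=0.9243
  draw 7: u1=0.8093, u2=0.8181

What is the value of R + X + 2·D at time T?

Value at T = 20

Check how each reaction changes W = R + X + 2·D (weight of products minus weight of reactants):
R1: R + D -> 3 X: (1·3) − (1·1 + 2·1) = 3 − 3 = 0
R2: R + D -> 3 X: (1·3) − (1·1 + 2·1) = 3 − 3 = 0
R3: X -> R: (1·1) − (1·1) = 1 − 1 = 0
R4: R + D -> 3 X: (1·3) − (1·1 + 2·1) = 3 − 3 = 0
Every reaction leaves W unchanged, so W is conserved and no simulation is needed: W(T) = W(0) = 5 + 5 + 2·5 = 20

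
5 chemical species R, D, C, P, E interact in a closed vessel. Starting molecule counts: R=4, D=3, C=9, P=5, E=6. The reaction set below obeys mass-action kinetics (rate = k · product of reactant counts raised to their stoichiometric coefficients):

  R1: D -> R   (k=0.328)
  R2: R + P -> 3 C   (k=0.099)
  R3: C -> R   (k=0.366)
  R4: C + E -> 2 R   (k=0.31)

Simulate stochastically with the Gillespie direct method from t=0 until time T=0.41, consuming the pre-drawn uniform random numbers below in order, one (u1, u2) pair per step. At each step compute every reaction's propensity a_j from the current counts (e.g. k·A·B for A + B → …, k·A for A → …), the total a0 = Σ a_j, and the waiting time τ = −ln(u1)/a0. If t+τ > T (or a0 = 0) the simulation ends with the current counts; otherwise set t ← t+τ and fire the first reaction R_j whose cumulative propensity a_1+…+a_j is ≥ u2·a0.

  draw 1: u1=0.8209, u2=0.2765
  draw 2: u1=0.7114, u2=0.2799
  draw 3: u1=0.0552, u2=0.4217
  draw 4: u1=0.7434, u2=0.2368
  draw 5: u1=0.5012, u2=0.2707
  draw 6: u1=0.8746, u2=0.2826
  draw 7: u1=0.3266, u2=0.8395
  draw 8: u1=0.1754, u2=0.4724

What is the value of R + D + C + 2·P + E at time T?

Value at T = 32

Check how each reaction changes W = R + D + C + 2·P + E (weight of products minus weight of reactants):
R1: D -> R: (1·1) − (1·1) = 1 − 1 = 0
R2: R + P -> 3 C: (1·3) − (1·1 + 2·1) = 3 − 3 = 0
R3: C -> R: (1·1) − (1·1) = 1 − 1 = 0
R4: C + E -> 2 R: (1·2) − (1·1 + 1·1) = 2 − 2 = 0
Every reaction leaves W unchanged, so W is conserved and no simulation is needed: W(T) = W(0) = 4 + 3 + 9 + 2·5 + 6 = 32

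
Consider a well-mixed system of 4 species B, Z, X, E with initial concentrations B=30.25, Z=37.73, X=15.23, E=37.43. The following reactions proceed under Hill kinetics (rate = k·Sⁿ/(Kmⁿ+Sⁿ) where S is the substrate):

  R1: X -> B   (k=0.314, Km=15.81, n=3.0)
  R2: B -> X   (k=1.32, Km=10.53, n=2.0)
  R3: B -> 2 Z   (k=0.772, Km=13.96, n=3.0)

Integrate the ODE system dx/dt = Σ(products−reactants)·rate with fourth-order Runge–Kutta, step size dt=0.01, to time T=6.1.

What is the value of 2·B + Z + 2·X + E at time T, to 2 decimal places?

Value at T = 166.12

Check how each reaction changes W = 2·B + Z + 2·X + E (weight of products minus weight of reactants):
R1: X -> B: (2·1) − (2·1) = 2 − 2 = 0
R2: B -> X: (2·1) − (2·1) = 2 − 2 = 0
R3: B -> 2 Z: (1·2) − (2·1) = 2 − 2 = 0
Every reaction leaves W unchanged, so W is conserved and no simulation is needed: W(T) = W(0) = 2·30.25 + 37.73 + 2·15.23 + 37.43 = 166.12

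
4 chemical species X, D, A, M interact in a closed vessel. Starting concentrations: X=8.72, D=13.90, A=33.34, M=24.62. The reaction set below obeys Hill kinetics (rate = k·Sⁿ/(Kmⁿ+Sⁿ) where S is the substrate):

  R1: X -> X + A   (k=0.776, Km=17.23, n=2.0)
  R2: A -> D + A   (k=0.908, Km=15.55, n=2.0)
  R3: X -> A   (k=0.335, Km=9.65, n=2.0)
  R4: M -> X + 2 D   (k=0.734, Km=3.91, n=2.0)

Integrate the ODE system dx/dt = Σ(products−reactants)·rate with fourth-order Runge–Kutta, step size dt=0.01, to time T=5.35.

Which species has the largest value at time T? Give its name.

Dominant species at T: A

RK4 with dt=0.01: 535 steps to T=5.35. Trajectory (selected grid times):
t=0.00: X=8.72 D=13.90 A=33.34 M=24.62
t=0.59: X=9.05 D=15.18 A=33.53 M=24.20
t=1.19: X=9.38 D=16.49 A=33.73 M=23.77
t=1.78: X=9.71 D=17.78 A=33.93 M=23.35
t=2.38: X=10.03 D=19.08 A=34.15 M=22.92
t=2.97: X=10.35 D=20.37 A=34.37 M=22.50
t=3.57: X=10.67 D=21.68 A=34.61 M=22.07
t=4.16: X=10.98 D=22.96 A=34.85 M=21.65
t=4.76: X=11.29 D=24.27 A=35.10 M=21.23
t=5.35: X=11.59 D=25.55 A=35.35 M=20.81
At T=5.35: X=11.59 D=25.55 A=35.35 M=20.81; the largest is A.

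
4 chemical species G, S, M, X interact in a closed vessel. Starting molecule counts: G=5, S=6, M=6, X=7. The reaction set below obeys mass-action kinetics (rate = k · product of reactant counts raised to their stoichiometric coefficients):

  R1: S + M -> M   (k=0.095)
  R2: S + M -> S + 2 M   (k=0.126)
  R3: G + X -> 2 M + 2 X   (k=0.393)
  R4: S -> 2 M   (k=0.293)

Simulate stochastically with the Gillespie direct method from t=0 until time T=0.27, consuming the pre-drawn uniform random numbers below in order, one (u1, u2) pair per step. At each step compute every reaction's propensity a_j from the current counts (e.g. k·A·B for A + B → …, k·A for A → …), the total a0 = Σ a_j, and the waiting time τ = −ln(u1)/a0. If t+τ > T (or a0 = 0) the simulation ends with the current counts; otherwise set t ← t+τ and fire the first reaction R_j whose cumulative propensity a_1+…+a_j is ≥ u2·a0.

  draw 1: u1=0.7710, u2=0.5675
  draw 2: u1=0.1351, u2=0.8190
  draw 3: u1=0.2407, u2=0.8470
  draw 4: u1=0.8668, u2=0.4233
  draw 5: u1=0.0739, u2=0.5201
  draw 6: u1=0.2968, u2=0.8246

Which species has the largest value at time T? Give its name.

t=0.000: G=5 S=6 M=6 X=7
Draw 1: a1=3.420, a2=4.536, a3=13.755, a4=1.758, a0=23.469; τ=−ln(0.7710)/23.469=0.011 → t=0.011; u2·a0=0.5675·23.469=13.319; a1+a2=7.956 < 13.319 ≤ a1+…+a3=21.711 → R3 fires; G=4 S=6 M=8 X=8
Draw 2: a1=4.560, a2=6.048, a3=12.576, a4=1.758, a0=24.942; τ=−ln(0.1351)/24.942=0.080 → t=0.091; u2·a0=0.8190·24.942=20.427; a1+a2=10.608 < 20.427 ≤ a1+…+a3=23.184 → R3 fires; G=3 S=6 M=10 X=9
Draw 3: a1=5.700, a2=7.560, a3=10.611, a4=1.758, a0=25.629; τ=−ln(0.2407)/25.629=0.056 → t=0.147; u2·a0=0.8470·25.629=21.708; a1+a2=13.260 < 21.708 ≤ a1+…+a3=23.871 → R3 fires; G=2 S=6 M=12 X=10
Draw 4: a1=6.840, a2=9.072, a3=7.860, a4=1.758, a0=25.530; τ=−ln(0.8668)/25.530=0.006 → t=0.153; u2·a0=0.4233·25.530=10.807; a1=6.840 < 10.807 ≤ a1+a2=15.912 → R2 fires; G=2 S=6 M=13 X=10
Draw 5: a1=7.410, a2=9.828, a3=7.860, a4=1.758, a0=26.856; τ=−ln(0.0739)/26.856=0.097 → t=0.250; u2·a0=0.5201·26.856=13.968; a1=7.410 < 13.968 ≤ a1+a2=17.238 → R2 fires; G=2 S=6 M=14 X=10
Draw 6: a1=7.980, a2=10.584, a3=7.860, a4=1.758, a0=28.182; τ=−ln(0.2968)/28.182=0.043 → t=0.293 > T=0.27: stop.
At T=0.27: G=2 S=6 M=14 X=10; the largest is M.

Dominant species at T: M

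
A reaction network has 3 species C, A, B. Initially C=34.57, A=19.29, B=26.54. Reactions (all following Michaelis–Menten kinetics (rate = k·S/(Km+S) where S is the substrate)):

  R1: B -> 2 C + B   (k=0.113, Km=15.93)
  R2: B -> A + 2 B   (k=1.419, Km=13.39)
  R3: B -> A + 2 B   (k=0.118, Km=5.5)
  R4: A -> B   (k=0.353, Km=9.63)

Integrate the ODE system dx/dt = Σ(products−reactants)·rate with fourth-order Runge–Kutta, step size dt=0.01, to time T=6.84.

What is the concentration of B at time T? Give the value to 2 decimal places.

RK4 with dt=0.01: 684 steps to T=6.84. Trajectory (selected grid times):
t=0.00: C=34.57 A=19.29 B=26.54
t=0.76: C=34.68 A=19.91 B=27.52
t=1.52: C=34.79 A=20.53 B=28.50
t=2.28: C=34.90 A=21.16 B=29.50
t=3.04: C=35.01 A=21.79 B=30.51
t=3.80: C=35.12 A=22.44 B=31.52
t=4.56: C=35.24 A=23.09 B=32.55
t=5.32: C=35.35 A=23.74 B=33.58
t=6.08: C=35.47 A=24.40 B=34.62
t=6.84: C=35.59 A=25.07 B=35.68
Read off B at T=6.84: 35.68

B at T = 35.68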